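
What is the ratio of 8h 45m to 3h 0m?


Duration 1: 525 minutes
Duration 2: 180 minutes
Ratio = 525:180
GCD = 15
Simplified = 35:12
As a decimal: 35/12 ≈ 2.92

35:12 (2.92)


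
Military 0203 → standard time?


Hour: 2
2 < 12 → AM

2:03 AM


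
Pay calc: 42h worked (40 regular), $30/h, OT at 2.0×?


Regular: 40h × $30 = $1200.00
Overtime: 42 - 40 = 2h
OT pay: 2h × $30 × 2.0 = $120.00
Total = $1200.00 + $120.00 = $1320.00

$1320.00


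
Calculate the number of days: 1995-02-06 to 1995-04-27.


80 days

From February 6, 1995 to April 27, 1995
Rest of February 1995: 28 - 6 = 22
Full months: March 31
Days into April 1995: 27
Total = 22 + 31 + 27 = 80 days


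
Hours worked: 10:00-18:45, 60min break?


7h 45m (465 minutes)

Total time = (18×60+45) - (10×60+0)
= 1125 - 600 = 525 min
Minus break: 525 - 60 = 465 min
= 7h 45m


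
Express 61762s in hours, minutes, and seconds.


Hours: 61762 ÷ 3600 = 17 remainder 562
Minutes: 562 ÷ 60 = 9 remainder 22
Seconds: 22

17h 9m 22s


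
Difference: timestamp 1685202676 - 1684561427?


641249 seconds (178.1 hours / 7.42 days)

Difference = 1685202676 - 1684561427 = 641249 seconds
In hours: 641249 / 3600 ≈ 178.1
In days: 641249 / 86400 ≈ 7.42


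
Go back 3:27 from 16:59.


Start: 1019 minutes from midnight
Subtract: 207 minutes
Remaining: 1019 - 207 = 812
Hours: 13, Minutes: 32

13:32


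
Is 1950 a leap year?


No

Rules: divisible by 4 AND (not by 100 OR by 400)
1950 ÷ 4 = 487 remainder 2 → not divisible by 4
Not divisible by 4 → not a leap year


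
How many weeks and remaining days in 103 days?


Weeks: 103 ÷ 7 = 14 remainder 5

14 weeks 5 days


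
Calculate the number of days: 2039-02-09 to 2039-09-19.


From February 9, 2039 to September 19, 2039
Rest of February 2039: 28 - 9 = 19
Full months: March 31, April 30, May 31, June 30, July 31, August 31
Days into September 2039: 19
Total = 19 + 31 + 30 + 31 + 30 + 31 + 31 + 19 = 222 days

222 days


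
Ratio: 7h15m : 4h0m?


29:16 (1.81)

Duration 1: 435 minutes
Duration 2: 240 minutes
Ratio = 435:240
GCD = 15
Simplified = 29:16
As a decimal: 29/16 ≈ 1.81


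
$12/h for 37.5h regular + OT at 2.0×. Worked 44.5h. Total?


Regular: 37.5h × $12 = $450.00
Overtime: 44.5 - 37.5 = 7.0h
OT pay: 7.0h × $12 × 2.0 = $168.00
Total = $450.00 + $168.00 = $618.00

$618.00


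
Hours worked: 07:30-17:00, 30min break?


9h 0m (540 minutes)

Total time = (17×60+0) - (7×60+30)
= 1020 - 450 = 570 min
Minus break: 570 - 30 = 540 min
= 9h 0m


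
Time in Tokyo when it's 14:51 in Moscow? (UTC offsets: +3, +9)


Time difference = UTC+9 - UTC+3 = +6 hours
New hour = (14 + 6) mod 24
= 20 mod 24 = 20
Minutes unchanged → 20:51

20:51


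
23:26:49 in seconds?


Hours: 23 × 3600 = 82800
Minutes: 26 × 60 = 1560
Seconds: 49
Total = 82800 + 1560 + 49 = 84409

84409 seconds


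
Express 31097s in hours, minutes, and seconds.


Hours: 31097 ÷ 3600 = 8 remainder 2297
Minutes: 2297 ÷ 60 = 38 remainder 17
Seconds: 17

8h 38m 17s


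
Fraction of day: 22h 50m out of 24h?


Total minutes: 22×60 + 50 = 1370
Day = 24×60 = 1440 minutes
Fraction = 1370/1440 ≈ 0.9514
As a percentage: 1370/1440 × 100 ≈ 95.14%

0.9514 (95.14%)


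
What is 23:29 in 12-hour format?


Hour: 23
23 - 12 = 11 → PM

11:29 PM


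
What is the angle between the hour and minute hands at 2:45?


172.5°

Hour hand = 2×30 + 45×0.5 = 82.5°
Minute hand = 45×6 = 270°
Difference = |82.5 - 270| = 187.5°
Since > 180°: 360 - 187.5 = 172.5°


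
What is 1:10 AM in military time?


Input: 1:10 AM
AM hour stays: 1

01:10


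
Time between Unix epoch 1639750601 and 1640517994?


Difference = 1640517994 - 1639750601 = 767393 seconds
In hours: 767393 / 3600 ≈ 213.2
In days: 767393 / 86400 ≈ 8.88

767393 seconds (213.2 hours / 8.88 days)


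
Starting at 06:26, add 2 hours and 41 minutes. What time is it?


09:07

Start: 386 minutes from midnight
Add: 161 minutes
Total: 547 minutes
Hours: 547 ÷ 60 = 9 remainder 7


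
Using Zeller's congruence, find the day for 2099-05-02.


Zeller's congruence:
q=2, m=5, k=99, j=20
h = (2 + ⌊13×6/5⌋ + 99 + ⌊99/4⌋ + ⌊20/4⌋ - 2×20) mod 7
= (2 + 15 + 99 + 24 + 5 - 40) mod 7
= 105 mod 7 = 0
h=0 → Saturday

Saturday


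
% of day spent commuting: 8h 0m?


Time: 480 minutes
Day: 1440 minutes
Percentage = (480/1440) × 100 ≈ 33.3%

33.3%


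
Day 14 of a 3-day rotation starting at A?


Shifts: A, B, C
Start: A (index 0)
Day 14: (0 + 14 - 1) mod 3
= 13 mod 3
= 1
Index 1 → shift B

Shift B


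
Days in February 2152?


29 days

Month: February (month 2)
February: 28 or 29 (leap year)
2152 leap year? Yes


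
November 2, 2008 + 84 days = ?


Start: November 2, 2008
Add 84 days
November 2 → December 1: 30 - 2 + 1 = 29 days (84 - 29 = 55 left)
December 1 → January 1: 31 - 1 + 1 = 31 days (55 - 31 = 24 left)
January 1 + 24 = January 25, 2009

January 25, 2009


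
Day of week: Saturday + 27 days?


Friday

Start: Saturday (index 5)
(5 + 27) mod 7
= 32 mod 7
= 4
Index 4 → Friday


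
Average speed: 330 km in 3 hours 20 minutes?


Distance: 330 km
Time: 3h 20m = 200 min = 200/60 = 10/3 hours
Speed = 330 ÷ (10/3) = 330 × 3 / 10 = 990/10 = 99.0 km/h

99.0 km/h


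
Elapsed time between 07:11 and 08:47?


1h 36m

End time in minutes: 8×60 + 47 = 527
Start time in minutes: 7×60 + 11 = 431
Difference = 527 - 431 = 96 minutes
= 1 hours 36 minutes


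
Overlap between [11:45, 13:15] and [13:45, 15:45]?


Meeting A: 705-795 (in minutes from midnight)
Meeting B: 825-945
Overlap start = max(705, 825) = 825
Overlap end = min(795, 945) = 795
Overlap = max(0, 795 - 825) = 0 min

0 minutes


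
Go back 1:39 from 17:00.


15:21

Start: 1020 minutes from midnight
Subtract: 99 minutes
Remaining: 1020 - 99 = 921
Hours: 15, Minutes: 21


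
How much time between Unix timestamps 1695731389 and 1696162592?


431203 seconds (119.8 hours / 4.99 days)

Difference = 1696162592 - 1695731389 = 431203 seconds
In hours: 431203 / 3600 ≈ 119.8
In days: 431203 / 86400 ≈ 4.99


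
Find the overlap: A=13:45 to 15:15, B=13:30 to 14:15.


30 minutes

Meeting A: 825-915 (in minutes from midnight)
Meeting B: 810-855
Overlap start = max(825, 810) = 825
Overlap end = min(915, 855) = 855
Overlap = max(0, 855 - 825) = 30 min


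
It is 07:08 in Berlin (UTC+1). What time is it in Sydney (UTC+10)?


Time difference = UTC+10 - UTC+1 = +9 hours
New hour = (7 + 9) mod 24
= 16 mod 24 = 16
Minutes unchanged → 16:08

16:08


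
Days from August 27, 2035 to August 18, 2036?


From August 27, 2035 to August 18, 2036
Rest of August 2035: 31 - 27 = 4
Full months: September 30, October 31, November 30, December 31, January 31, February 2036 29, March 31, April 30, May 31, June 30, July 31
Days into August 2036: 18
Total = 4 + 30 + 31 + 30 + 31 + 31 + 29 + 31 + 30 + 31 + 30 + 31 + 18 = 357 days

357 days


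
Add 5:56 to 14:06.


20:02

Start: 846 minutes from midnight
Add: 356 minutes
Total: 1202 minutes
Hours: 1202 ÷ 60 = 20 remainder 2


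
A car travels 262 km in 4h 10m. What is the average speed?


Distance: 262 km
Time: 4h 10m = 250 min = 250/60 = 25/6 hours
Speed = 262 ÷ (25/6) = 262 × 6 / 25 = 1572/25 ≈ 62.9 km/h

62.9 km/h


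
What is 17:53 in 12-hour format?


5:53 PM

Hour: 17
17 - 12 = 5 → PM


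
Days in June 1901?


Month: June (month 6)
June has 30 days

30 days


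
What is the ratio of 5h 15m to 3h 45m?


Duration 1: 315 minutes
Duration 2: 225 minutes
Ratio = 315:225
GCD = 45
Simplified = 7:5
As a decimal: 7/5 = 1.40

7:5 (1.40)


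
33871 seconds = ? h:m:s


Hours: 33871 ÷ 3600 = 9 remainder 1471
Minutes: 1471 ÷ 60 = 24 remainder 31
Seconds: 31

9h 24m 31s


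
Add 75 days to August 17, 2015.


October 31, 2015

Start: August 17, 2015
Add 75 days
August 17 → September 1: 31 - 17 + 1 = 15 days (75 - 15 = 60 left)
September 1 → October 1: 30 - 1 + 1 = 30 days (60 - 30 = 30 left)
October 1 + 30 = October 31, 2015


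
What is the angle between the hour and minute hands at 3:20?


20.0°

Hour hand = 3×30 + 20×0.5 = 100.0°
Minute hand = 20×6 = 120°
Difference = |100.0 - 120| = 20.0°


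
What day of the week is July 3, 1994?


Sunday

Zeller's congruence:
q=3, m=7, k=94, j=19
h = (3 + ⌊13×8/5⌋ + 94 + ⌊94/4⌋ + ⌊19/4⌋ - 2×19) mod 7
= (3 + 20 + 94 + 23 + 4 - 38) mod 7
= 106 mod 7 = 1
h=1 → Sunday


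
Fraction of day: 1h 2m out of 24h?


0.0431 (4.31%)

Total minutes: 1×60 + 2 = 62
Day = 24×60 = 1440 minutes
Fraction = 62/1440 ≈ 0.0431
As a percentage: 62/1440 × 100 ≈ 4.31%


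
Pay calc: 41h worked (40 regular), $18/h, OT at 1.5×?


$747.00

Regular: 40h × $18 = $720.00
Overtime: 41 - 40 = 1h
OT pay: 1h × $18 × 1.5 = $27.00
Total = $720.00 + $27.00 = $747.00


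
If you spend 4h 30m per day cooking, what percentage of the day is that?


Time: 270 minutes
Day: 1440 minutes
Percentage = (270/1440) × 100 ≈ 18.8%

18.8%


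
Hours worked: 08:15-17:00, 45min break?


8h 0m (480 minutes)

Total time = (17×60+0) - (8×60+15)
= 1020 - 495 = 525 min
Minus break: 525 - 45 = 480 min
= 8h 0m


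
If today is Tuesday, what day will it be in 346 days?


Start: Tuesday (index 1)
(1 + 346) mod 7
= 347 mod 7
= 4
Index 4 → Friday

Friday


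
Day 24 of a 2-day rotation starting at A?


Shift B

Shifts: A, B
Start: A (index 0)
Day 24: (0 + 24 - 1) mod 2
= 23 mod 2
= 1
Index 1 → shift B


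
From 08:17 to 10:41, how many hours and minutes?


2h 24m

End time in minutes: 10×60 + 41 = 641
Start time in minutes: 8×60 + 17 = 497
Difference = 641 - 497 = 144 minutes
= 2 hours 24 minutes


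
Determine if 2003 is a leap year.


Rules: divisible by 4 AND (not by 100 OR by 400)
2003 ÷ 4 = 500 remainder 3 → not divisible by 4
Not divisible by 4 → not a leap year

No


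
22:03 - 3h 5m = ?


18:58

Start: 1323 minutes from midnight
Subtract: 185 minutes
Remaining: 1323 - 185 = 1138
Hours: 18, Minutes: 58


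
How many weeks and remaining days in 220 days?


31 weeks 3 days

Weeks: 220 ÷ 7 = 31 remainder 3


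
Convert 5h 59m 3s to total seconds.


21543 seconds

Hours: 5 × 3600 = 18000
Minutes: 59 × 60 = 3540
Seconds: 3
Total = 18000 + 3540 + 3 = 21543


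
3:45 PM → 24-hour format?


15:45

Input: 3:45 PM
PM: 3 + 12 = 15


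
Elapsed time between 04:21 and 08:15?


3h 54m

End time in minutes: 8×60 + 15 = 495
Start time in minutes: 4×60 + 21 = 261
Difference = 495 - 261 = 234 minutes
= 3 hours 54 minutes


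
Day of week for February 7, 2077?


Sunday

Zeller's congruence:
q=7, m=14, k=76, j=20
h = (7 + ⌊13×15/5⌋ + 76 + ⌊76/4⌋ + ⌊20/4⌋ - 2×20) mod 7
= (7 + 39 + 76 + 19 + 5 - 40) mod 7
= 106 mod 7 = 1
h=1 → Sunday


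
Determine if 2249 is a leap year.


Rules: divisible by 4 AND (not by 100 OR by 400)
2249 ÷ 4 = 562 remainder 1 → not divisible by 4
Not divisible by 4 → not a leap year

No


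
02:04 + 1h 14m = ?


03:18

Start: 124 minutes from midnight
Add: 74 minutes
Total: 198 minutes
Hours: 198 ÷ 60 = 3 remainder 18


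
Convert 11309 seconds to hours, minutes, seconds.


Hours: 11309 ÷ 3600 = 3 remainder 509
Minutes: 509 ÷ 60 = 8 remainder 29
Seconds: 29

3h 8m 29s


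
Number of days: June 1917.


30 days

Month: June (month 6)
June has 30 days


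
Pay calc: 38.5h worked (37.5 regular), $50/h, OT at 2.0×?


$1975.00

Regular: 37.5h × $50 = $1875.00
Overtime: 38.5 - 37.5 = 1.0h
OT pay: 1.0h × $50 × 2.0 = $100.00
Total = $1875.00 + $100.00 = $1975.00


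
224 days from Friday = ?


Start: Friday (index 4)
(4 + 224) mod 7
= 228 mod 7
= 4
Index 4 → Friday

Friday


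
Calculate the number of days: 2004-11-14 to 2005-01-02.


49 days

From November 14, 2004 to January 2, 2005
Rest of November 2004: 30 - 14 = 16
Full months: December 31
Days into January 2005: 2
Total = 16 + 31 + 2 = 49 days


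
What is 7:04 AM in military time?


07:04

Input: 7:04 AM
AM hour stays: 7


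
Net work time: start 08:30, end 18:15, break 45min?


9h 0m (540 minutes)

Total time = (18×60+15) - (8×60+30)
= 1095 - 510 = 585 min
Minus break: 585 - 45 = 540 min
= 9h 0m


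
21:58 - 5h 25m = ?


16:33

Start: 1318 minutes from midnight
Subtract: 325 minutes
Remaining: 1318 - 325 = 993
Hours: 16, Minutes: 33


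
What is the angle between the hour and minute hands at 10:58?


Hour hand = 10×30 + 58×0.5 = 329.0°
Minute hand = 58×6 = 348°
Difference = |329.0 - 348| = 19.0°

19.0°


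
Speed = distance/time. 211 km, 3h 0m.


70.3 km/h

Distance: 211 km
Time: 3 hours
Speed = 211 / 3 ≈ 70.3 km/h


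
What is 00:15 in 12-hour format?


12:15 AM

Hour: 0
0 → 12 AM (midnight)


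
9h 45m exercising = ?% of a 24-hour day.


40.6%

Time: 585 minutes
Day: 1440 minutes
Percentage = (585/1440) × 100 ≈ 40.6%


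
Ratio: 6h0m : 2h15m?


Duration 1: 360 minutes
Duration 2: 135 minutes
Ratio = 360:135
GCD = 45
Simplified = 8:3
As a decimal: 8/3 ≈ 2.67

8:3 (2.67)


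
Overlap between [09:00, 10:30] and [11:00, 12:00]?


Meeting A: 540-630 (in minutes from midnight)
Meeting B: 660-720
Overlap start = max(540, 660) = 660
Overlap end = min(630, 720) = 630
Overlap = max(0, 630 - 660) = 0 min

0 minutes


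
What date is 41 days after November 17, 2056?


December 28, 2056

Start: November 17, 2056
Add 41 days
November 17 → December 1: 30 - 17 + 1 = 14 days (41 - 14 = 27 left)
December 1 + 27 = December 28, 2056


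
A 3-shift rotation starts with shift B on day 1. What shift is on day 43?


Shift B

Shifts: A, B, C
Start: B (index 1)
Day 43: (1 + 43 - 1) mod 3
= 43 mod 3
= 1
Index 1 → shift B


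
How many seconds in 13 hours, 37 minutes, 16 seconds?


49036 seconds

Hours: 13 × 3600 = 46800
Minutes: 37 × 60 = 2220
Seconds: 16
Total = 46800 + 2220 + 16 = 49036


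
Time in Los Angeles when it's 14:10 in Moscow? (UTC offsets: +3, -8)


03:10

Time difference = UTC-8 - UTC+3 = -11 hours
New hour = (14 -11) mod 24
= 3 mod 24 = 3
Minutes unchanged → 03:10


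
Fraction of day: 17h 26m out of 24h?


0.7264 (72.64%)

Total minutes: 17×60 + 26 = 1046
Day = 24×60 = 1440 minutes
Fraction = 1046/1440 ≈ 0.7264
As a percentage: 1046/1440 × 100 ≈ 72.64%


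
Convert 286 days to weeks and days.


Weeks: 286 ÷ 7 = 40 remainder 6

40 weeks 6 days


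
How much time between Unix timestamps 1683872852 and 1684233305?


360453 seconds (100.1 hours / 4.17 days)

Difference = 1684233305 - 1683872852 = 360453 seconds
In hours: 360453 / 3600 ≈ 100.1
In days: 360453 / 86400 ≈ 4.17


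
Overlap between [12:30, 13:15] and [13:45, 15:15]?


Meeting A: 750-795 (in minutes from midnight)
Meeting B: 825-915
Overlap start = max(750, 825) = 825
Overlap end = min(795, 915) = 795
Overlap = max(0, 795 - 825) = 0 min

0 minutes


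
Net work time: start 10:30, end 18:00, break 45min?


Total time = (18×60+0) - (10×60+30)
= 1080 - 630 = 450 min
Minus break: 450 - 45 = 405 min
= 6h 45m

6h 45m (405 minutes)


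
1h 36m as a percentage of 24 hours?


Total minutes: 1×60 + 36 = 96
Day = 24×60 = 1440 minutes
Fraction = 96/1440 ≈ 0.0667
As a percentage: 96/1440 × 100 ≈ 6.67%

0.0667 (6.67%)


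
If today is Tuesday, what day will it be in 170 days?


Thursday

Start: Tuesday (index 1)
(1 + 170) mod 7
= 171 mod 7
= 3
Index 3 → Thursday


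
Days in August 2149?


Month: August (month 8)
August has 31 days

31 days


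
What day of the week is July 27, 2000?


Thursday

Zeller's congruence:
q=27, m=7, k=0, j=20
h = (27 + ⌊13×8/5⌋ + 0 + ⌊0/4⌋ + ⌊20/4⌋ - 2×20) mod 7
= (27 + 20 + 0 + 0 + 5 - 40) mod 7
= 12 mod 7 = 5
h=5 → Thursday


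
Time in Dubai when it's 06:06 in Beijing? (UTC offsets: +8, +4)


Time difference = UTC+4 - UTC+8 = -4 hours
New hour = (6 -4) mod 24
= 2 mod 24 = 2
Minutes unchanged → 02:06

02:06


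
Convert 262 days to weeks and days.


37 weeks 3 days

Weeks: 262 ÷ 7 = 37 remainder 3


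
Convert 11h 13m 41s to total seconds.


40421 seconds

Hours: 11 × 3600 = 39600
Minutes: 13 × 60 = 780
Seconds: 41
Total = 39600 + 780 + 41 = 40421


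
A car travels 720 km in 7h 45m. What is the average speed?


92.9 km/h

Distance: 720 km
Time: 7h 45m = 465 min = 465/60 = 31/4 hours
Speed = 720 ÷ (31/4) = 720 × 4 / 31 = 2880/31 ≈ 92.9 km/h


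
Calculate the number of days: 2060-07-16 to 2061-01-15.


From July 16, 2060 to January 15, 2061
Rest of July 2060: 31 - 16 = 15
Full months: August 31, September 30, October 31, November 30, December 31
Days into January 2061: 15
Total = 15 + 31 + 30 + 31 + 30 + 31 + 15 = 183 days

183 days


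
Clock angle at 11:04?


Hour hand = 11×30 + 4×0.5 = 332.0°
Minute hand = 4×6 = 24°
Difference = |332.0 - 24| = 308.0°
Since > 180°: 360 - 308.0 = 52.0°

52.0°


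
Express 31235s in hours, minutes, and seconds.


Hours: 31235 ÷ 3600 = 8 remainder 2435
Minutes: 2435 ÷ 60 = 40 remainder 35
Seconds: 35

8h 40m 35s


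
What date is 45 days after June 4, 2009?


July 19, 2009

Start: June 4, 2009
Add 45 days
June 4 → July 1: 30 - 4 + 1 = 27 days (45 - 27 = 18 left)
July 1 + 18 = July 19, 2009


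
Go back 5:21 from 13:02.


07:41

Start: 782 minutes from midnight
Subtract: 321 minutes
Remaining: 782 - 321 = 461
Hours: 7, Minutes: 41


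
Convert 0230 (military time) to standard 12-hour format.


Hour: 2
2 < 12 → AM

2:30 AM


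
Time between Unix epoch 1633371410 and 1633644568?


Difference = 1633644568 - 1633371410 = 273158 seconds
In hours: 273158 / 3600 ≈ 75.9
In days: 273158 / 86400 ≈ 3.16

273158 seconds (75.9 hours / 3.16 days)


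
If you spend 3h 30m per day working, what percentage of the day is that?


Time: 210 minutes
Day: 1440 minutes
Percentage = (210/1440) × 100 ≈ 14.6%

14.6%


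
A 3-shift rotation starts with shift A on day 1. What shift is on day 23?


Shifts: A, B, C
Start: A (index 0)
Day 23: (0 + 23 - 1) mod 3
= 22 mod 3
= 1
Index 1 → shift B

Shift B


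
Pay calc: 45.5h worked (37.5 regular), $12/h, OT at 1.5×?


Regular: 37.5h × $12 = $450.00
Overtime: 45.5 - 37.5 = 8.0h
OT pay: 8.0h × $12 × 1.5 = $144.00
Total = $450.00 + $144.00 = $594.00

$594.00


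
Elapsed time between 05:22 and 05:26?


End time in minutes: 5×60 + 26 = 326
Start time in minutes: 5×60 + 22 = 322
Difference = 326 - 322 = 4 minutes
= 0 hours 4 minutes

0h 4m


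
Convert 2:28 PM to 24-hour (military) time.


Input: 2:28 PM
PM: 2 + 12 = 14

14:28


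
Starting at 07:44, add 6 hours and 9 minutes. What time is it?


Start: 464 minutes from midnight
Add: 369 minutes
Total: 833 minutes
Hours: 833 ÷ 60 = 13 remainder 53

13:53


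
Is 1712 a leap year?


Rules: divisible by 4 AND (not by 100 OR by 400)
1712 ÷ 4 = 428 exactly → divisible by 4
1712 ÷ 100 = 17 remainder 12 → not divisible by 100
Divisible by 4 but not by 100 → leap year

Yes


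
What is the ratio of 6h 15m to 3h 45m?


Duration 1: 375 minutes
Duration 2: 225 minutes
Ratio = 375:225
GCD = 75
Simplified = 5:3
As a decimal: 5/3 ≈ 1.67

5:3 (1.67)


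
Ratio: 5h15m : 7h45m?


21:31 (0.68)

Duration 1: 315 minutes
Duration 2: 465 minutes
Ratio = 315:465
GCD = 15
Simplified = 21:31
As a decimal: 21/31 ≈ 0.68


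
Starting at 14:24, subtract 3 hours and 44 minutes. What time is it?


Start: 864 minutes from midnight
Subtract: 224 minutes
Remaining: 864 - 224 = 640
Hours: 10, Minutes: 40

10:40


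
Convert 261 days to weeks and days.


37 weeks 2 days

Weeks: 261 ÷ 7 = 37 remainder 2


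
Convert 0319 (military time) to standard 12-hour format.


3:19 AM

Hour: 3
3 < 12 → AM


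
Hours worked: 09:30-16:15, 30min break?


6h 15m (375 minutes)

Total time = (16×60+15) - (9×60+30)
= 975 - 570 = 405 min
Minus break: 405 - 30 = 375 min
= 6h 15m


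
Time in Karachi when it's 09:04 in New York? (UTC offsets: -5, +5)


19:04

Time difference = UTC+5 - UTC-5 = +10 hours
New hour = (9 + 10) mod 24
= 19 mod 24 = 19
Minutes unchanged → 19:04


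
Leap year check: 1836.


Rules: divisible by 4 AND (not by 100 OR by 400)
1836 ÷ 4 = 459 exactly → divisible by 4
1836 ÷ 100 = 18 remainder 36 → not divisible by 100
Divisible by 4 but not by 100 → leap year

Yes


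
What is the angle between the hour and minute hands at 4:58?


Hour hand = 4×30 + 58×0.5 = 149.0°
Minute hand = 58×6 = 348°
Difference = |149.0 - 348| = 199.0°
Since > 180°: 360 - 199.0 = 161.0°

161.0°


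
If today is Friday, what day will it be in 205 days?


Sunday

Start: Friday (index 4)
(4 + 205) mod 7
= 209 mod 7
= 6
Index 6 → Sunday


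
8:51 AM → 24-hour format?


08:51

Input: 8:51 AM
AM hour stays: 8


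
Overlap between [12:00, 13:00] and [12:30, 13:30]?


Meeting A: 720-780 (in minutes from midnight)
Meeting B: 750-810
Overlap start = max(720, 750) = 750
Overlap end = min(780, 810) = 780
Overlap = max(0, 780 - 750) = 30 min

30 minutes


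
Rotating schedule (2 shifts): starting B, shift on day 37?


Shifts: A, B
Start: B (index 1)
Day 37: (1 + 37 - 1) mod 2
= 37 mod 2
= 1
Index 1 → shift B

Shift B


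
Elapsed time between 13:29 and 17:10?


3h 41m

End time in minutes: 17×60 + 10 = 1030
Start time in minutes: 13×60 + 29 = 809
Difference = 1030 - 809 = 221 minutes
= 3 hours 41 minutes


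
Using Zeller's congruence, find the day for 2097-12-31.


Zeller's congruence:
q=31, m=12, k=97, j=20
h = (31 + ⌊13×13/5⌋ + 97 + ⌊97/4⌋ + ⌊20/4⌋ - 2×20) mod 7
= (31 + 33 + 97 + 24 + 5 - 40) mod 7
= 150 mod 7 = 3
h=3 → Tuesday

Tuesday


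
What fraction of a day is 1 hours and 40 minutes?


0.0694 (6.94%)

Total minutes: 1×60 + 40 = 100
Day = 24×60 = 1440 minutes
Fraction = 100/1440 ≈ 0.0694
As a percentage: 100/1440 × 100 ≈ 6.94%


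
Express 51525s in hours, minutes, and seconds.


14h 18m 45s

Hours: 51525 ÷ 3600 = 14 remainder 1125
Minutes: 1125 ÷ 60 = 18 remainder 45
Seconds: 45


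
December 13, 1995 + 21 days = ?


January 3, 1996

Start: December 13, 1995
Add 21 days
December 13 → January 1: 31 - 13 + 1 = 19 days (21 - 19 = 2 left)
January 1 + 2 = January 3, 1996


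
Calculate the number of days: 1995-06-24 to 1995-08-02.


39 days

From June 24, 1995 to August 2, 1995
Rest of June 1995: 30 - 24 = 6
Full months: July 31
Days into August 1995: 2
Total = 6 + 31 + 2 = 39 days


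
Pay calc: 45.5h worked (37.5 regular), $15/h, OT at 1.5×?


$742.50

Regular: 37.5h × $15 = $562.50
Overtime: 45.5 - 37.5 = 8.0h
OT pay: 8.0h × $15 × 1.5 = $180.00
Total = $562.50 + $180.00 = $742.50


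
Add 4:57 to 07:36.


12:33

Start: 456 minutes from midnight
Add: 297 minutes
Total: 753 minutes
Hours: 753 ÷ 60 = 12 remainder 33


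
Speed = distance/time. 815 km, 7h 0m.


116.4 km/h

Distance: 815 km
Time: 7 hours
Speed = 815 / 7 ≈ 116.4 km/h


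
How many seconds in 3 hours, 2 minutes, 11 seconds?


Hours: 3 × 3600 = 10800
Minutes: 2 × 60 = 120
Seconds: 11
Total = 10800 + 120 + 11 = 10931

10931 seconds


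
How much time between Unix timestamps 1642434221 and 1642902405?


468184 seconds (130.1 hours / 5.42 days)

Difference = 1642902405 - 1642434221 = 468184 seconds
In hours: 468184 / 3600 ≈ 130.1
In days: 468184 / 86400 ≈ 5.42


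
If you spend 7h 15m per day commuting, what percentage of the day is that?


30.2%

Time: 435 minutes
Day: 1440 minutes
Percentage = (435/1440) × 100 ≈ 30.2%


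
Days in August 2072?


Month: August (month 8)
August has 31 days

31 days


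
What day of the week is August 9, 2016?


Tuesday

Zeller's congruence:
q=9, m=8, k=16, j=20
h = (9 + ⌊13×9/5⌋ + 16 + ⌊16/4⌋ + ⌊20/4⌋ - 2×20) mod 7
= (9 + 23 + 16 + 4 + 5 - 40) mod 7
= 17 mod 7 = 3
h=3 → Tuesday


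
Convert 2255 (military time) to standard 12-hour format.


10:55 PM

Hour: 22
22 - 12 = 10 → PM


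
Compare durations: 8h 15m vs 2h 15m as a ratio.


Duration 1: 495 minutes
Duration 2: 135 minutes
Ratio = 495:135
GCD = 45
Simplified = 11:3
As a decimal: 11/3 ≈ 3.67

11:3 (3.67)


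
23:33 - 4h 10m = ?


Start: 1413 minutes from midnight
Subtract: 250 minutes
Remaining: 1413 - 250 = 1163
Hours: 19, Minutes: 23

19:23


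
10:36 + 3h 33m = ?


Start: 636 minutes from midnight
Add: 213 minutes
Total: 849 minutes
Hours: 849 ÷ 60 = 14 remainder 9

14:09


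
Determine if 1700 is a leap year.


Rules: divisible by 4 AND (not by 100 OR by 400)
1700 ÷ 4 = 425 exactly → divisible by 4
1700 ÷ 100 = 17 exactly → divisible by 100
1700 ÷ 400 = 4 remainder 100 → not divisible by 400
Divisible by 100 but not by 400 → not a leap year

No


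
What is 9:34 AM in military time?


Input: 9:34 AM
AM hour stays: 9

09:34


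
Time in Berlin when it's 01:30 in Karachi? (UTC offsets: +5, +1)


21:30 (previous day)

Time difference = UTC+1 - UTC+5 = -4 hours
New hour = (1 -4) mod 24
= -3 mod 24 = 21
Minutes unchanged → 21:30; -3 < 0 → previous day


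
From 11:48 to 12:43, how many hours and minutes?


End time in minutes: 12×60 + 43 = 763
Start time in minutes: 11×60 + 48 = 708
Difference = 763 - 708 = 55 minutes
= 0 hours 55 minutes

0h 55m


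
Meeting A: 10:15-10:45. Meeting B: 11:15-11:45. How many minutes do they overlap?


Meeting A: 615-645 (in minutes from midnight)
Meeting B: 675-705
Overlap start = max(615, 675) = 675
Overlap end = min(645, 705) = 645
Overlap = max(0, 645 - 675) = 0 min

0 minutes


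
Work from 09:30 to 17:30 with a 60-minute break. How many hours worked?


7h 0m (420 minutes)

Total time = (17×60+30) - (9×60+30)
= 1050 - 570 = 480 min
Minus break: 480 - 60 = 420 min
= 7h 0m


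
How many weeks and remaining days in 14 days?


Weeks: 14 ÷ 7 = 2 remainder 0

2 weeks 0 days


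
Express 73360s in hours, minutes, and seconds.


20h 22m 40s

Hours: 73360 ÷ 3600 = 20 remainder 1360
Minutes: 1360 ÷ 60 = 22 remainder 40
Seconds: 40


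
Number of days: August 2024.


31 days

Month: August (month 8)
August has 31 days


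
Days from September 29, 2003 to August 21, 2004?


From September 29, 2003 to August 21, 2004
Rest of September 2003: 30 - 29 = 1
Full months: October 31, November 30, December 31, January 31, February 2004 29, March 31, April 30, May 31, June 30, July 31
Days into August 2004: 21
Total = 1 + 31 + 30 + 31 + 31 + 29 + 31 + 30 + 31 + 30 + 31 + 21 = 327 days

327 days


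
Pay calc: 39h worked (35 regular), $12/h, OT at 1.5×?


Regular: 35h × $12 = $420.00
Overtime: 39 - 35 = 4h
OT pay: 4h × $12 × 1.5 = $72.00
Total = $420.00 + $72.00 = $492.00

$492.00


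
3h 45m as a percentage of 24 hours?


0.1563 (15.63%)

Total minutes: 3×60 + 45 = 225
Day = 24×60 = 1440 minutes
Fraction = 225/1440 ≈ 0.1563
As a percentage: 225/1440 × 100 ≈ 15.63%


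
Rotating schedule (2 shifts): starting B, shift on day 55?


Shifts: A, B
Start: B (index 1)
Day 55: (1 + 55 - 1) mod 2
= 55 mod 2
= 1
Index 1 → shift B

Shift B


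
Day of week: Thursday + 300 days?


Start: Thursday (index 3)
(3 + 300) mod 7
= 303 mod 7
= 2
Index 2 → Wednesday

Wednesday


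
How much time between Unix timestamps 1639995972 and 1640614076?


Difference = 1640614076 - 1639995972 = 618104 seconds
In hours: 618104 / 3600 ≈ 171.7
In days: 618104 / 86400 ≈ 7.15

618104 seconds (171.7 hours / 7.15 days)


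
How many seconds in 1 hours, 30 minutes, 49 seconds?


5449 seconds

Hours: 1 × 3600 = 3600
Minutes: 30 × 60 = 1800
Seconds: 49
Total = 3600 + 1800 + 49 = 5449


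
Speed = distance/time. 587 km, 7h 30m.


Distance: 587 km
Time: 7h 30m = 450 min = 450/60 = 15/2 hours
Speed = 587 ÷ (15/2) = 587 × 2 / 15 = 1174/15 ≈ 78.3 km/h

78.3 km/h


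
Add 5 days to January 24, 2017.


Start: January 24, 2017
Add 5 days
January 24 + 5 = January 29, 2017

January 29, 2017


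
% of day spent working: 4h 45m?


19.8%

Time: 285 minutes
Day: 1440 minutes
Percentage = (285/1440) × 100 ≈ 19.8%


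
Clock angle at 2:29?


99.5°

Hour hand = 2×30 + 29×0.5 = 74.5°
Minute hand = 29×6 = 174°
Difference = |74.5 - 174| = 99.5°


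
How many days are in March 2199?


Month: March (month 3)
March has 31 days

31 days


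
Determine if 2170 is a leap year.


No

Rules: divisible by 4 AND (not by 100 OR by 400)
2170 ÷ 4 = 542 remainder 2 → not divisible by 4
Not divisible by 4 → not a leap year


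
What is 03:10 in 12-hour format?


3:10 AM

Hour: 3
3 < 12 → AM


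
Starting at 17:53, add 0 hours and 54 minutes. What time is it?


Start: 1073 minutes from midnight
Add: 54 minutes
Total: 1127 minutes
Hours: 1127 ÷ 60 = 18 remainder 47

18:47


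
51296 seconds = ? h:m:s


Hours: 51296 ÷ 3600 = 14 remainder 896
Minutes: 896 ÷ 60 = 14 remainder 56
Seconds: 56

14h 14m 56s


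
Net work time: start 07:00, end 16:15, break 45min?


Total time = (16×60+15) - (7×60+0)
= 975 - 420 = 555 min
Minus break: 555 - 45 = 510 min
= 8h 30m

8h 30m (510 minutes)


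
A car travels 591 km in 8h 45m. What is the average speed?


67.5 km/h

Distance: 591 km
Time: 8h 45m = 525 min = 525/60 = 35/4 hours
Speed = 591 ÷ (35/4) = 591 × 4 / 35 = 2364/35 ≈ 67.5 km/h


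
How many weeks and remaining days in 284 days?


40 weeks 4 days

Weeks: 284 ÷ 7 = 40 remainder 4


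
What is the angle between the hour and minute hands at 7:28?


Hour hand = 7×30 + 28×0.5 = 224.0°
Minute hand = 28×6 = 168°
Difference = |224.0 - 168| = 56.0°

56.0°


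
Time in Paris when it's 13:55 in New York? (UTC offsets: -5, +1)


19:55

Time difference = UTC+1 - UTC-5 = +6 hours
New hour = (13 + 6) mod 24
= 19 mod 24 = 19
Minutes unchanged → 19:55


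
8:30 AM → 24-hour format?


Input: 8:30 AM
AM hour stays: 8

08:30


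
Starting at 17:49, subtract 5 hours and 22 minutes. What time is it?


Start: 1069 minutes from midnight
Subtract: 322 minutes
Remaining: 1069 - 322 = 747
Hours: 12, Minutes: 27

12:27


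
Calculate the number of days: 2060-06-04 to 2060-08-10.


67 days

From June 4, 2060 to August 10, 2060
Rest of June 2060: 30 - 4 = 26
Full months: July 31
Days into August 2060: 10
Total = 26 + 31 + 10 = 67 days


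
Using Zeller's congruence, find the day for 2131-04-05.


Thursday

Zeller's congruence:
q=5, m=4, k=31, j=21
h = (5 + ⌊13×5/5⌋ + 31 + ⌊31/4⌋ + ⌊21/4⌋ - 2×21) mod 7
= (5 + 13 + 31 + 7 + 5 - 42) mod 7
= 19 mod 7 = 5
h=5 → Thursday


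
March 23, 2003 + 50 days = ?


May 12, 2003

Start: March 23, 2003
Add 50 days
March 23 → April 1: 31 - 23 + 1 = 9 days (50 - 9 = 41 left)
April 1 → May 1: 30 - 1 + 1 = 30 days (41 - 30 = 11 left)
May 1 + 11 = May 12, 2003


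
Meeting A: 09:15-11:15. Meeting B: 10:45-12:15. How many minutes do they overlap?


30 minutes

Meeting A: 555-675 (in minutes from midnight)
Meeting B: 645-735
Overlap start = max(555, 645) = 645
Overlap end = min(675, 735) = 675
Overlap = max(0, 675 - 645) = 30 min


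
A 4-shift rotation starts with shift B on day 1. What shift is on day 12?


Shifts: A, B, C, D
Start: B (index 1)
Day 12: (1 + 12 - 1) mod 4
= 12 mod 4
= 0
Index 0 → shift A

Shift A


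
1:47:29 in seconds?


6449 seconds

Hours: 1 × 3600 = 3600
Minutes: 47 × 60 = 2820
Seconds: 29
Total = 3600 + 2820 + 29 = 6449


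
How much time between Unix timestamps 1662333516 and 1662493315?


Difference = 1662493315 - 1662333516 = 159799 seconds
In hours: 159799 / 3600 ≈ 44.4
In days: 159799 / 86400 ≈ 1.85

159799 seconds (44.4 hours / 1.85 days)


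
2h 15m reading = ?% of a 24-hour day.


9.4%

Time: 135 minutes
Day: 1440 minutes
Percentage = (135/1440) × 100 ≈ 9.4%


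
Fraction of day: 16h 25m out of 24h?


Total minutes: 16×60 + 25 = 985
Day = 24×60 = 1440 minutes
Fraction = 985/1440 ≈ 0.6840
As a percentage: 985/1440 × 100 ≈ 68.40%

0.6840 (68.40%)


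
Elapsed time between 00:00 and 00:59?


0h 59m

End time in minutes: 0×60 + 59 = 59
Start time in minutes: 0×60 + 0 = 0
Difference = 59 - 0 = 59 minutes
= 0 hours 59 minutes


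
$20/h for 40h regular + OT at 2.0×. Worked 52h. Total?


Regular: 40h × $20 = $800.00
Overtime: 52 - 40 = 12h
OT pay: 12h × $20 × 2.0 = $480.00
Total = $800.00 + $480.00 = $1280.00

$1280.00


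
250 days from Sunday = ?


Friday

Start: Sunday (index 6)
(6 + 250) mod 7
= 256 mod 7
= 4
Index 4 → Friday


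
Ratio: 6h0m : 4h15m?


24:17 (1.41)

Duration 1: 360 minutes
Duration 2: 255 minutes
Ratio = 360:255
GCD = 15
Simplified = 24:17
As a decimal: 24/17 ≈ 1.41


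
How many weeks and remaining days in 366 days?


52 weeks 2 days

Weeks: 366 ÷ 7 = 52 remainder 2


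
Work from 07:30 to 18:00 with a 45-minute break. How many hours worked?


9h 45m (585 minutes)

Total time = (18×60+0) - (7×60+30)
= 1080 - 450 = 630 min
Minus break: 630 - 45 = 585 min
= 9h 45m


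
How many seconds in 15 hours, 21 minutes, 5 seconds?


Hours: 15 × 3600 = 54000
Minutes: 21 × 60 = 1260
Seconds: 5
Total = 54000 + 1260 + 5 = 55265

55265 seconds


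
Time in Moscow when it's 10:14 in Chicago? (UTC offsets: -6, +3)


Time difference = UTC+3 - UTC-6 = +9 hours
New hour = (10 + 9) mod 24
= 19 mod 24 = 19
Minutes unchanged → 19:14

19:14


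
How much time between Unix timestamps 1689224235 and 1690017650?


793415 seconds (220.4 hours / 9.18 days)

Difference = 1690017650 - 1689224235 = 793415 seconds
In hours: 793415 / 3600 ≈ 220.4
In days: 793415 / 86400 ≈ 9.18


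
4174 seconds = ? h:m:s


Hours: 4174 ÷ 3600 = 1 remainder 574
Minutes: 574 ÷ 60 = 9 remainder 34
Seconds: 34

1h 9m 34s


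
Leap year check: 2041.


Rules: divisible by 4 AND (not by 100 OR by 400)
2041 ÷ 4 = 510 remainder 1 → not divisible by 4
Not divisible by 4 → not a leap year

No


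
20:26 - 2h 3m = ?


18:23

Start: 1226 minutes from midnight
Subtract: 123 minutes
Remaining: 1226 - 123 = 1103
Hours: 18, Minutes: 23


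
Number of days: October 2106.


31 days

Month: October (month 10)
October has 31 days


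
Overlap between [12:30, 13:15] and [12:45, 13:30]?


Meeting A: 750-795 (in minutes from midnight)
Meeting B: 765-810
Overlap start = max(750, 765) = 765
Overlap end = min(795, 810) = 795
Overlap = max(0, 795 - 765) = 30 min

30 minutes


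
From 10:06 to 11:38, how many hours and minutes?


End time in minutes: 11×60 + 38 = 698
Start time in minutes: 10×60 + 6 = 606
Difference = 698 - 606 = 92 minutes
= 1 hours 32 minutes

1h 32m


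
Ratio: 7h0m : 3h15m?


Duration 1: 420 minutes
Duration 2: 195 minutes
Ratio = 420:195
GCD = 15
Simplified = 28:13
As a decimal: 28/13 ≈ 2.15

28:13 (2.15)


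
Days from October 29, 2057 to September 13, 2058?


319 days

From October 29, 2057 to September 13, 2058
Rest of October 2057: 31 - 29 = 2
Full months: November 30, December 31, January 31, February 2058 28, March 31, April 30, May 31, June 30, July 31, August 31
Days into September 2058: 13
Total = 2 + 30 + 31 + 31 + 28 + 31 + 30 + 31 + 30 + 31 + 31 + 13 = 319 days


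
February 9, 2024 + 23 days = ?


Start: February 9, 2024
Add 23 days
February 9 → March 1: 29 - 9 + 1 = 21 days (23 - 21 = 2 left)
March 1 + 2 = March 3, 2024

March 3, 2024


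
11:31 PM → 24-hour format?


23:31

Input: 11:31 PM
PM: 11 + 12 = 23


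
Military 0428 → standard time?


4:28 AM

Hour: 4
4 < 12 → AM


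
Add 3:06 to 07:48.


10:54

Start: 468 minutes from midnight
Add: 186 minutes
Total: 654 minutes
Hours: 654 ÷ 60 = 10 remainder 54


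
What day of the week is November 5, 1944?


Sunday

Zeller's congruence:
q=5, m=11, k=44, j=19
h = (5 + ⌊13×12/5⌋ + 44 + ⌊44/4⌋ + ⌊19/4⌋ - 2×19) mod 7
= (5 + 31 + 44 + 11 + 4 - 38) mod 7
= 57 mod 7 = 1
h=1 → Sunday


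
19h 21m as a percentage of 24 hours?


0.8063 (80.63%)

Total minutes: 19×60 + 21 = 1161
Day = 24×60 = 1440 minutes
Fraction = 1161/1440 ≈ 0.8063
As a percentage: 1161/1440 × 100 ≈ 80.63%


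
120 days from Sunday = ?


Start: Sunday (index 6)
(6 + 120) mod 7
= 126 mod 7
= 0
Index 0 → Monday

Monday


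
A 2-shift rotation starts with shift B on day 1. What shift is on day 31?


Shifts: A, B
Start: B (index 1)
Day 31: (1 + 31 - 1) mod 2
= 31 mod 2
= 1
Index 1 → shift B

Shift B


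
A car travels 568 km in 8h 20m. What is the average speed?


68.2 km/h

Distance: 568 km
Time: 8h 20m = 500 min = 500/60 = 25/3 hours
Speed = 568 ÷ (25/3) = 568 × 3 / 25 = 1704/25 ≈ 68.2 km/h


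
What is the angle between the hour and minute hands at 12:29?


159.5°

Hour hand (12 ≡ 0 on the dial): 0×30 + 29×0.5 = 14.5°
Minute hand = 29×6 = 174°
Difference = |14.5 - 174| = 159.5°


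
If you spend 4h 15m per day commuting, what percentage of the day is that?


17.7%

Time: 255 minutes
Day: 1440 minutes
Percentage = (255/1440) × 100 ≈ 17.7%


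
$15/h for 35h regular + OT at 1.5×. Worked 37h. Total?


Regular: 35h × $15 = $525.00
Overtime: 37 - 35 = 2h
OT pay: 2h × $15 × 1.5 = $45.00
Total = $525.00 + $45.00 = $570.00

$570.00


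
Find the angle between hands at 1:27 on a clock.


Hour hand = 1×30 + 27×0.5 = 43.5°
Minute hand = 27×6 = 162°
Difference = |43.5 - 162| = 118.5°

118.5°


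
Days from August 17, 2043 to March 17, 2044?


From August 17, 2043 to March 17, 2044
Rest of August 2043: 31 - 17 = 14
Full months: September 30, October 31, November 30, December 31, January 31, February 2044 29
Days into March 2044: 17
Total = 14 + 30 + 31 + 30 + 31 + 31 + 29 + 17 = 213 days

213 days


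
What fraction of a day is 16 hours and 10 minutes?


Total minutes: 16×60 + 10 = 970
Day = 24×60 = 1440 minutes
Fraction = 970/1440 ≈ 0.6736
As a percentage: 970/1440 × 100 ≈ 67.36%

0.6736 (67.36%)


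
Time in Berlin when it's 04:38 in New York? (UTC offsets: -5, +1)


10:38

Time difference = UTC+1 - UTC-5 = +6 hours
New hour = (4 + 6) mod 24
= 10 mod 24 = 10
Minutes unchanged → 10:38


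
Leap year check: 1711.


No

Rules: divisible by 4 AND (not by 100 OR by 400)
1711 ÷ 4 = 427 remainder 3 → not divisible by 4
Not divisible by 4 → not a leap year


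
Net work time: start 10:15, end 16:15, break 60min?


Total time = (16×60+15) - (10×60+15)
= 975 - 615 = 360 min
Minus break: 360 - 60 = 300 min
= 5h 0m

5h 0m (300 minutes)


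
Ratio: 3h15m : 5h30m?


Duration 1: 195 minutes
Duration 2: 330 minutes
Ratio = 195:330
GCD = 15
Simplified = 13:22
As a decimal: 13/22 ≈ 0.59

13:22 (0.59)


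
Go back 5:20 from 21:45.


Start: 1305 minutes from midnight
Subtract: 320 minutes
Remaining: 1305 - 320 = 985
Hours: 16, Minutes: 25

16:25


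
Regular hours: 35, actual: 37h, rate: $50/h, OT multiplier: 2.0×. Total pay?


Regular: 35h × $50 = $1750.00
Overtime: 37 - 35 = 2h
OT pay: 2h × $50 × 2.0 = $200.00
Total = $1750.00 + $200.00 = $1950.00

$1950.00


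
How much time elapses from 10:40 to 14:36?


3h 56m

End time in minutes: 14×60 + 36 = 876
Start time in minutes: 10×60 + 40 = 640
Difference = 876 - 640 = 236 minutes
= 3 hours 56 minutes


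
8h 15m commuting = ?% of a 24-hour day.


Time: 495 minutes
Day: 1440 minutes
Percentage = (495/1440) × 100 ≈ 34.4%

34.4%
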